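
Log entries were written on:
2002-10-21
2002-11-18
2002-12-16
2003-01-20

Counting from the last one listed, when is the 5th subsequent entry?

2003-06-16

All dates are Mondays, 28, 28, 35 days apart.
Specifically, the 3rd Monday of each month.
February 2003 — 3rd Monday is 2003-02-17.
3rd Monday of March 2003: 2003-03-17.
April 2003 — 3rd Monday is 2003-04-21.
May 2003 — 3rd Monday is 2003-05-19.
June 2003 — 3rd Monday is 2003-06-16.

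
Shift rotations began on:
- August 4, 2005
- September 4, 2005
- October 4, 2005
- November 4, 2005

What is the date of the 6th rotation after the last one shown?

May 4, 2006

Each date is the 4th; the gaps (31, 30, 31) track the month lengths.
The rule is the 4th of each month.
Next: December 2005 → December 4, 2005.
January 2006: January 4, 2006.
Next: February 2006 → February 4, 2006.
March 2006: March 4, 2006.
April 2006: April 4, 2006.
Next: May 2006 → May 4, 2006.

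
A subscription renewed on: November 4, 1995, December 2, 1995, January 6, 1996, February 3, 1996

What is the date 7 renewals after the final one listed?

September 7, 1996

Gaps: 28, 35, 28 days — a mix of 28 and 35. Every date is a Saturday.
Each is the 1st Saturday of its month.
March 1996 — 1st Saturday is March 2, 1996.
1st Saturday of April 1996: April 6, 1996.
May 1996 — 1st Saturday is May 4, 1996.
1st Saturday of June 1996: June 1, 1996.
1st Saturday of July 1996: July 6, 1996.
August 1996 — 1st Saturday is August 3, 1996.
1st Saturday of September 1996: September 7, 1996.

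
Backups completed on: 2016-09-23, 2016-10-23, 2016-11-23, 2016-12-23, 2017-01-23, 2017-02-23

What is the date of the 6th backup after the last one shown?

Gaps: 30, 31, 30, 31, 31 days — not constant. Every event is on the 23rd of the month.
Pattern: the 23rd of each month.
March 2017: 2017-03-23.
April 2017: 2017-04-23.
May 2017: 2017-05-23.
June 2017: 2017-06-23.
July 2017: 2017-07-23.
August 2017: 2017-08-23.

2017-08-23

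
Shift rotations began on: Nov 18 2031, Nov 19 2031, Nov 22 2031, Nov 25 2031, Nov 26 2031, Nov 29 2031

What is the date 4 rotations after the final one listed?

The gap pattern 1, 3, 3, 1, 3 repeats every 3 events.
These are the Tuesdays, Wednesdays and Saturdays of each week.
The following Tuesday is Dec 2 2031.
Next Wednesday: Dec 3 2031.
The following Saturday is Dec 6 2031.
Next Tuesday: Dec 9 2031.

Dec 9 2031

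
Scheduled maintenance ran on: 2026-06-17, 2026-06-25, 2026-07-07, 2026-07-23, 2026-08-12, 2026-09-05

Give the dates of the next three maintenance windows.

2026-10-03, 2026-11-04, 2026-12-10

Intervals are 8, 12, 16, 20, 24 days — an arithmetic progression with common difference 4.
Next gap: 28 days. 2026-09-05 + 28 days = 2026-10-03.
Next gap: 32 days. 2026-10-03 + 32 days = 2026-11-04.
Next gap: 36 days. 2026-11-04 + 36 days = 2026-12-10.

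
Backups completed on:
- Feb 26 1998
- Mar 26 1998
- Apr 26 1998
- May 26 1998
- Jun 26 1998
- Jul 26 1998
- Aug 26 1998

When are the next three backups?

Sep 26 1998, Oct 26 1998, Nov 26 1998

The day-of-month is always 26 (28, 31, 30, 31, 30, 31 days between events).
So this recurs on the 26th of each month.
Next: September 1998 → Sep 26 1998.
Next: October 1998 → Oct 26 1998.
Next: November 1998 → Nov 26 1998.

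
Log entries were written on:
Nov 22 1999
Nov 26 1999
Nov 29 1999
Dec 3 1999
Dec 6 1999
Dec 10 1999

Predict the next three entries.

Dec 13 1999, Dec 17 1999, Dec 20 1999

Gaps: 4, 3, 4, 3, 4 days — not constant, but cyclic with period 2.
The events fall on every Monday and Friday.
The following Monday is Dec 13 1999.
The following Friday is Dec 17 1999.
Next Monday: Dec 20 1999.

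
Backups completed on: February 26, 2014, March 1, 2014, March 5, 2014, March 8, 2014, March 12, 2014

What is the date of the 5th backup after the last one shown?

The gap pattern 3, 4, 3, 4 repeats every 2 events.
These are the Wednesdays and Saturdays of each week.
Next Saturday: March 15, 2014.
Next Wednesday: March 19, 2014.
The following Saturday is March 22, 2014.
The following Wednesday is March 26, 2014.
The following Saturday is March 29, 2014.

March 29, 2014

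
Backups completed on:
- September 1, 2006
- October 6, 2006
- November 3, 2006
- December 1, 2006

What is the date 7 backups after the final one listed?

July 6, 2007

Gaps: 35, 28, 28 days — a mix of 28 and 35. Every date is a Friday.
Each is the 1st Friday of its month.
January 2007 — 1st Friday is January 5, 2007.
1st Friday of February 2007: February 2, 2007.
March 2007 — 1st Friday is March 2, 2007.
1st Friday of April 2007: April 6, 2007.
1st Friday of May 2007: May 4, 2007.
June 2007 — 1st Friday is June 1, 2007.
July 2007 — 1st Friday is July 6, 2007.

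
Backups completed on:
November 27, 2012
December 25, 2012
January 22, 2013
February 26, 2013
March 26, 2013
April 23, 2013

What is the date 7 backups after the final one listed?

November 26, 2013

These are Tuesdays at 28- or 35-day spacing (28, 28, 35, 28, 28).
The pattern: 4th Tuesday of the month.
May 2013 — 4th Tuesday is May 28, 2013.
June 2013 — 4th Tuesday is June 25, 2013.
4th Tuesday of July 2013: July 23, 2013.
August 2013 — 4th Tuesday is August 27, 2013.
4th Tuesday of September 2013: September 24, 2013.
October 2013 — 4th Tuesday is October 22, 2013.
4th Tuesday of November 2013: November 26, 2013.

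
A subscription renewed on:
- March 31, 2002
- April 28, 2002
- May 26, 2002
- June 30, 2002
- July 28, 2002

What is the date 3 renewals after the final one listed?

Every date is a Sunday; gaps 28, 28, 35, 28 days.
Each is the last Sunday of its month (at least one falls on the 29th or later, ruling out '4th Sunday').
August 2002 ends with Sunday August 25, 2002.
Last Sunday of September 2002: September 29, 2002.
October 2002 ends with Sunday October 27, 2002.

October 27, 2002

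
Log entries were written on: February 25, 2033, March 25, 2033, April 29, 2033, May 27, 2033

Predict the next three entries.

June 24, 2033; July 29, 2033; August 26, 2033

All Fridays; the gaps (28, 35, 28) vary with month length.
This is the last Friday of each month.
June 2033 ends with Friday June 24, 2033.
Last Friday of July 2033: July 29, 2033.
Last Friday of August 2033: August 26, 2033.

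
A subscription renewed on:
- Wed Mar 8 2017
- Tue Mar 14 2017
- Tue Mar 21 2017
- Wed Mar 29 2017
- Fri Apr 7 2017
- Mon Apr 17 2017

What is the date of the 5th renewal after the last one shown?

Gaps: 6, 7, 8, 9, 10 days — each gap is 1 larger than the previous one.
Next gap: 11 days. Mon Apr 17 2017 + 11 days = Fri Apr 28 2017.
Next gap: 12 days. Fri Apr 28 2017 + 12 days = Wed May 10 2017.
Next gap: 13 days. Wed May 10 2017 + 13 days = Tue May 23 2017.
Next gap: 14 days. Tue May 23 2017 + 14 days = Tue Jun 6 2017.
Next gap: 15 days. Tue Jun 6 2017 + 15 days = Wed Jun 21 2017.

Wed Jun 21 2017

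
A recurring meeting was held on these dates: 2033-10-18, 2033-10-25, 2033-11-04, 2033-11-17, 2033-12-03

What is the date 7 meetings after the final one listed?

Intervals are 7, 10, 13, 16 days — an arithmetic progression with common difference 3.
Next gap: 19 days. 2033-12-03 + 19 days = 2033-12-22.
Next gap: 22 days. 2033-12-22 + 22 days = 2034-01-13.
Next gap: 25 days. 2034-01-13 + 25 days = 2034-02-07.
Next gap: 28 days. 2034-02-07 + 28 days = 2034-03-07.
Next gap: 31 days. 2034-03-07 + 31 days = 2034-04-07.
Next gap: 34 days. 2034-04-07 + 34 days = 2034-05-11.
Next gap: 37 days. 2034-05-11 + 37 days = 2034-06-17.

2034-06-17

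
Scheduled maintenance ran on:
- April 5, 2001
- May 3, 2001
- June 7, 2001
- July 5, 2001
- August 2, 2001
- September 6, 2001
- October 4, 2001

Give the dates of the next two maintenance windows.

November 1, 2001; December 6, 2001

These are Thursdays at 28- or 35-day spacing (28, 35, 28, 28, 35, 28).
The pattern: 1st Thursday of the month.
November 2001 — 1st Thursday is November 1, 2001.
December 2001 — 1st Thursday is December 6, 2001.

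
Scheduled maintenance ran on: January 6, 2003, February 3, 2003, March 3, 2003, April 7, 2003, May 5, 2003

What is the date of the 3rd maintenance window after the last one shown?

August 4, 2003

These are Mondays at 28- or 35-day spacing (28, 28, 35, 28).
The pattern: 1st Monday of the month.
1st Monday of June 2003: June 2, 2003.
1st Monday of July 2003: July 7, 2003.
August 2003 — 1st Monday is August 4, 2003.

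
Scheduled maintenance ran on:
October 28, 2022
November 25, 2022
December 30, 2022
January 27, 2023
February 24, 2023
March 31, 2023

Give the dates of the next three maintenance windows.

April 28, 2023; May 26, 2023; June 30, 2023

These are Fridays with 28, 35, 28, 28, 35-day gaps.
Each is the final Friday of its month — December 30, 2022 is past the 28th, so '4th Friday' doesn't fit.
April 2023 ends with Friday April 28, 2023.
Last Friday of May 2023: May 26, 2023.
Last Friday of June 2023: June 30, 2023.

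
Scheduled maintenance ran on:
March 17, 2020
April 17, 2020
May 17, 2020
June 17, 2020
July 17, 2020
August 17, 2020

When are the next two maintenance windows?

Gaps: 31, 30, 31, 30, 31 days — not constant. Every event is on the 17th of the month.
Pattern: the 17th of each month.
September 2020: September 17, 2020.
October 2020: October 17, 2020.

September 17, 2020; October 17, 2020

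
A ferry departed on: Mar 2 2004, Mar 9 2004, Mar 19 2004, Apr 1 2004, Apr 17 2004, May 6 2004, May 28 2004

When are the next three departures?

Intervals are 7, 10, 13, 16, 19, 22 days — an arithmetic progression with common difference 3.
Next gap: 25 days. May 28 2004 + 25 days = Jun 22 2004.
Next gap: 28 days. Jun 22 2004 + 28 days = Jul 20 2004.
Next gap: 31 days. Jul 20 2004 + 31 days = Aug 20 2004.

Jun 22 2004, Jul 20 2004, Aug 20 2004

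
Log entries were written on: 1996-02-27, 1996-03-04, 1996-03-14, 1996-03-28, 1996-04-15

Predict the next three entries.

1996-05-07, 1996-06-02, 1996-07-02

Gaps: 6, 10, 14, 18 days — each gap is 4 larger than the previous one.
Next gap: 22 days. 1996-04-15 + 22 days = 1996-05-07.
Next gap: 26 days. 1996-05-07 + 26 days = 1996-06-02.
Next gap: 30 days. 1996-06-02 + 30 days = 1996-07-02.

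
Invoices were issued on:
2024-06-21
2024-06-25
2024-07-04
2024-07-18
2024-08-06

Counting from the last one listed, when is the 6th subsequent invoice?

2025-03-13

The spacing grows by 5 each time: 4, 9, 14, 19 days.
Next gap: 24 days. 2024-08-06 + 24 days = 2024-08-30.
Next gap: 29 days. 2024-08-30 + 29 days = 2024-09-28.
Next gap: 34 days. 2024-09-28 + 34 days = 2024-11-01.
Next gap: 39 days. 2024-11-01 + 39 days = 2024-12-10.
Next gap: 44 days. 2024-12-10 + 44 days = 2025-01-23.
Next gap: 49 days. 2025-01-23 + 49 days = 2025-03-13.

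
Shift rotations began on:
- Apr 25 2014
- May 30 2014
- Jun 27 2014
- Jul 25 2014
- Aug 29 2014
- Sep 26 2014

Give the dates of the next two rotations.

All Fridays; the gaps (35, 28, 28, 35, 28) vary with month length.
This is the last Friday of each month.
Last Friday of October 2014: Oct 31 2014.
Last Friday of November 2014: Nov 28 2014.

Oct 31 2014, Nov 28 2014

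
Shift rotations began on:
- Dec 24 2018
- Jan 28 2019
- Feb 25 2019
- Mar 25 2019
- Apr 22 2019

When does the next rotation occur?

May 27 2019

Gaps: 35, 28, 28, 28 days — a mix of 28 and 35. Every date is a Monday.
Each is the 4th Monday of its month.
May 2019 — 4th Monday is May 27 2019.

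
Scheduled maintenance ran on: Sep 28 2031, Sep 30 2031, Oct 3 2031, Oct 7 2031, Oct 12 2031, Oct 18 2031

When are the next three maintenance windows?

Oct 25 2031, Nov 2 2031, Nov 11 2031

Gaps: 2, 3, 4, 5, 6 days — each gap is 1 larger than the previous one.
Next gap: 7 days. Oct 18 2031 + 7 days = Oct 25 2031.
Next gap: 8 days. Oct 25 2031 + 8 days = Nov 2 2031.
Next gap: 9 days. Nov 2 2031 + 9 days = Nov 11 2031.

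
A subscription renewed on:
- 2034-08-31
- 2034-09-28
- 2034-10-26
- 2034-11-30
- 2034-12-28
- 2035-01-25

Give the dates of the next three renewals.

These are Thursdays with 28, 28, 35, 28, 28-day gaps.
Each is the final Thursday of its month — 2034-08-31 is past the 28th, so '4th Thursday' doesn't fit.
Last Thursday of February 2035: 2035-02-22.
March 2035 ends with Thursday 2035-03-29.
Last Thursday of April 2035: 2035-04-26.

2035-02-22, 2035-03-29, 2035-04-26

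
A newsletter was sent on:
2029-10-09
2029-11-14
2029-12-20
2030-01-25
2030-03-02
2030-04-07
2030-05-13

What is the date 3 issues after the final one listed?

Every event comes 36 days after the last (36, 36, 36, 36, 36, 36).
2030-05-13 + 36 days = 2030-06-18.
2030-06-18 + 36 days = 2030-07-24.
2030-07-24 + 36 days = 2030-08-29.

2030-08-29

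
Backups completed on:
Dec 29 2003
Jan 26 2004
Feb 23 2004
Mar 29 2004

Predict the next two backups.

Apr 26 2004, May 31 2004

All Mondays; the gaps (28, 28, 35) vary with month length.
This is the last Monday of each month.
April 2004 ends with Monday Apr 26 2004.
May 2004 ends with Monday May 31 2004.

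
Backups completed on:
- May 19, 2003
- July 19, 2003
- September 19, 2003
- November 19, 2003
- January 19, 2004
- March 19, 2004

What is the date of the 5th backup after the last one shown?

The day-of-month is always 19 (61, 62, 61, 61, 60 days between events).
So this recurs on the 19th of every 2 months.
Next: May 2004 → May 19, 2004.
July 2004: July 19, 2004.
Next: September 2004 → September 19, 2004.
November 2004: November 19, 2004.
Next: January 2005 → January 19, 2005.

January 19, 2005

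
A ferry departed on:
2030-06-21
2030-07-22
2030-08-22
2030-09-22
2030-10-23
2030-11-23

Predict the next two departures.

2030-12-24, 2031-01-24

Gaps between consecutive events: 31, 31, 31, 31, 31 days — a constant 31-day interval.
2030-11-23 + 31 days = 2030-12-24.
2030-12-24 + 31 days = 2031-01-24.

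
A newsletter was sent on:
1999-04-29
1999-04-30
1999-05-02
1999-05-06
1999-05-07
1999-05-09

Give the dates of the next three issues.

Every event lands on a Thursday or Friday or Sunday (gaps cycle 1, 2, 4, 1, 2).
So the schedule is: every Thursday, Friday and Sunday.
The following Thursday is 1999-05-13.
The following Friday is 1999-05-14.
The following Sunday is 1999-05-16.

1999-05-13, 1999-05-14, 1999-05-16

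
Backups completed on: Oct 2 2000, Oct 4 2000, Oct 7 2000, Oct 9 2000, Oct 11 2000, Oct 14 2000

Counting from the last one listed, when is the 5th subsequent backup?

Every event lands on a Monday or Wednesday or Saturday (gaps cycle 2, 3, 2, 2, 3).
So the schedule is: every Monday, Wednesday and Saturday.
Next Monday: Oct 16 2000.
Next Wednesday: Oct 18 2000.
Next Saturday: Oct 21 2000.
Next Monday: Oct 23 2000.
The following Wednesday is Oct 25 2000.

Oct 25 2000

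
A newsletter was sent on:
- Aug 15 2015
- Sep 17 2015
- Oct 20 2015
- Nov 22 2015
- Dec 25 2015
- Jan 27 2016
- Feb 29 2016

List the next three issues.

Apr 2 2016, May 5 2016, Jun 7 2016

Gaps between consecutive events: 33, 33, 33, 33, 33, 33 days — a constant 33-day interval.
Feb 29 2016 + 33 days = Apr 2 2016.
Apr 2 2016 + 33 days = May 5 2016.
May 5 2016 + 33 days = Jun 7 2016.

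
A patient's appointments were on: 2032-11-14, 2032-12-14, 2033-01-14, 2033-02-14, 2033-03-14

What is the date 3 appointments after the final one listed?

2033-06-14

Each date is the 14th; the gaps (30, 31, 31, 28) track the month lengths.
The rule is the 14th of each month.
April 2033: 2033-04-14.
Next: May 2033 → 2033-05-14.
June 2033: 2033-06-14.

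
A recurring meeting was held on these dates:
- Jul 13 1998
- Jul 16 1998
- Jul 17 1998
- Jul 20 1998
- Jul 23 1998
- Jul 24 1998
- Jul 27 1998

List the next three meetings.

The gap pattern 3, 1, 3, 3, 1, 3 repeats every 3 events.
These are the Mondays, Thursdays and Fridays of each week.
The following Thursday is Jul 30 1998.
The following Friday is Jul 31 1998.
Next Monday: Aug 3 1998.

Jul 30 1998, Jul 31 1998, Aug 3 1998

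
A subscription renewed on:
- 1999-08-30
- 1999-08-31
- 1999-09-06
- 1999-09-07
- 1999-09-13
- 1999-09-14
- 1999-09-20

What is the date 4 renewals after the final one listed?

Gaps: 1, 6, 1, 6, 1, 6 days — not constant, but cyclic with period 2.
The events fall on every Monday and Tuesday.
Next Tuesday: 1999-09-21.
Next Monday: 1999-09-27.
Next Tuesday: 1999-09-28.
Next Monday: 1999-10-04.

1999-10-04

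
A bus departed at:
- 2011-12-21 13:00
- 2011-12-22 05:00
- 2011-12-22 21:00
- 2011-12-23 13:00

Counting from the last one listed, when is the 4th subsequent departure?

2011-12-26 05:00

Spacing: 16, 16, 16 h — constant 16 h.
2011-12-23 13:00 + 16 h = 2011-12-24 05:00.
2011-12-24 05:00 + 16 h = 2011-12-24 21:00.
2011-12-24 21:00 + 16 h = 2011-12-25 13:00.
2011-12-25 13:00 + 16 h = 2011-12-26 05:00.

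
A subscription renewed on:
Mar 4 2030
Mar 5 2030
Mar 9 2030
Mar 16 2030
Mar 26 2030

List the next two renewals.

Intervals are 1, 4, 7, 10 days — an arithmetic progression with common difference 3.
Next gap: 13 days. Mar 26 2030 + 13 days = Apr 8 2030.
Next gap: 16 days. Apr 8 2030 + 16 days = Apr 24 2030.

Apr 8 2030, Apr 24 2030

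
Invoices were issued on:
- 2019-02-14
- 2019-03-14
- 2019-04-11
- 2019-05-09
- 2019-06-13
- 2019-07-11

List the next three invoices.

These are Thursdays at 28- or 35-day spacing (28, 28, 28, 35, 28).
The pattern: 2nd Thursday of the month.
2nd Thursday of August 2019: 2019-08-08.
2nd Thursday of September 2019: 2019-09-12.
October 2019 — 2nd Thursday is 2019-10-10.

2019-08-08, 2019-09-12, 2019-10-10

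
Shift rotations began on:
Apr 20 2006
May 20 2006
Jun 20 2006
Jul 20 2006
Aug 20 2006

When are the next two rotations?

Each date is the 20th; the gaps (30, 31, 30, 31) track the month lengths.
The rule is the 20th of each month.
September 2006: Sep 20 2006.
October 2006: Oct 20 2006.

Sep 20 2006, Oct 20 2006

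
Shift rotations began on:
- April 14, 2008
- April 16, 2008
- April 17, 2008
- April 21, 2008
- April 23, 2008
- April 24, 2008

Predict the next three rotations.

April 28, 2008; April 30, 2008; May 1, 2008

Every event lands on a Monday or Wednesday or Thursday (gaps cycle 2, 1, 4, 2, 1).
So the schedule is: every Monday, Wednesday and Thursday.
The following Monday is April 28, 2008.
The following Wednesday is April 30, 2008.
The following Thursday is May 1, 2008.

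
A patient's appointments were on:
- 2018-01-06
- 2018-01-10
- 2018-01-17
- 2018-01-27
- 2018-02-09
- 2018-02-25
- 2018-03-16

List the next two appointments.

Gaps: 4, 7, 10, 13, 16, 19 days — each gap is 3 larger than the previous one.
Next gap: 22 days. 2018-03-16 + 22 days = 2018-04-07.
Next gap: 25 days. 2018-04-07 + 25 days = 2018-05-02.

2018-04-07, 2018-05-02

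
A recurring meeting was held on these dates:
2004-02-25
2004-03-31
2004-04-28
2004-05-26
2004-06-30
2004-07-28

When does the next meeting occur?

All Wednesdays; the gaps (35, 28, 28, 35, 28) vary with month length.
This is the last Wednesday of each month.
August 2004 ends with Wednesday 2004-08-25.

2004-08-25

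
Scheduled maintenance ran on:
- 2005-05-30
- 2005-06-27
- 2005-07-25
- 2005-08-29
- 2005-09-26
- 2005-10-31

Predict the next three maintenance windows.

2005-11-28, 2005-12-26, 2006-01-30

All Mondays; the gaps (28, 28, 35, 28, 35) vary with month length.
This is the last Monday of each month.
November 2005 ends with Monday 2005-11-28.
Last Monday of December 2005: 2005-12-26.
January 2006 ends with Monday 2006-01-30.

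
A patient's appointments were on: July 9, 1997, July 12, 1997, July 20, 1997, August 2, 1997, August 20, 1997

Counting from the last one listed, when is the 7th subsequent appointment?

Gaps: 3, 8, 13, 18 days — each gap is 5 larger than the previous one.
Next gap: 23 days. August 20, 1997 + 23 days = September 12, 1997.
Next gap: 28 days. September 12, 1997 + 28 days = October 10, 1997.
Next gap: 33 days. October 10, 1997 + 33 days = November 12, 1997.
Next gap: 38 days. November 12, 1997 + 38 days = December 20, 1997.
Next gap: 43 days. December 20, 1997 + 43 days = February 1, 1998.
Next gap: 48 days. February 1, 1998 + 48 days = March 21, 1998.
Next gap: 53 days. March 21, 1998 + 53 days = May 13, 1998.

May 13, 1998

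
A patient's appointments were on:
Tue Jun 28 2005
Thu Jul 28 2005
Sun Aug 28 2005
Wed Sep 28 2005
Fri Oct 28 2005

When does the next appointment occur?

Gaps: 30, 31, 31, 30 days — not constant. Every event is on the 28th of the month.
Pattern: the 28th of each month.
Next: November 2005 → Mon Nov 28 2005.

Mon Nov 28 2005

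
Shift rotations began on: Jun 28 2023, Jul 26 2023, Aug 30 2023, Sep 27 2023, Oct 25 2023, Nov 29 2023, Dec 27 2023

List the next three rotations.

All Wednesdays; the gaps (28, 35, 28, 28, 35, 28) vary with month length.
This is the last Wednesday of each month.
Last Wednesday of January 2024: Jan 31 2024.
February 2024 ends with Wednesday Feb 28 2024.
March 2024 ends with Wednesday Mar 27 2024.

Jan 31 2024, Feb 28 2024, Mar 27 2024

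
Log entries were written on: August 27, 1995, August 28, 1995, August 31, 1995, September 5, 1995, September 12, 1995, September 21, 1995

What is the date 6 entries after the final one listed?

Gaps: 1, 3, 5, 7, 9 days — each gap is 2 larger than the previous one.
Next gap: 11 days. September 21, 1995 + 11 days = October 2, 1995.
Next gap: 13 days. October 2, 1995 + 13 days = October 15, 1995.
Next gap: 15 days. October 15, 1995 + 15 days = October 30, 1995.
Next gap: 17 days. October 30, 1995 + 17 days = November 16, 1995.
Next gap: 19 days. November 16, 1995 + 19 days = December 5, 1995.
Next gap: 21 days. December 5, 1995 + 21 days = December 26, 1995.

December 26, 1995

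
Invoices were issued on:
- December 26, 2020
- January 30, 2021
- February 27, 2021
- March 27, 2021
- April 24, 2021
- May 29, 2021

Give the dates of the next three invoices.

June 26, 2021; July 31, 2021; August 28, 2021

These are Saturdays with 35, 28, 28, 28, 35-day gaps.
Each is the final Saturday of its month — January 30, 2021 is past the 28th, so '4th Saturday' doesn't fit.
Last Saturday of June 2021: June 26, 2021.
July 2021 ends with Saturday July 31, 2021.
Last Saturday of August 2021: August 28, 2021.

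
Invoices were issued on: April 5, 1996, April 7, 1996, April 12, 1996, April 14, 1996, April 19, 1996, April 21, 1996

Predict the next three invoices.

April 26, 1996; April 28, 1996; May 3, 1996

Gaps: 2, 5, 2, 5, 2 days — not constant, but cyclic with period 2.
The events fall on every Friday and Sunday.
The following Friday is April 26, 1996.
Next Sunday: April 28, 1996.
Next Friday: May 3, 1996.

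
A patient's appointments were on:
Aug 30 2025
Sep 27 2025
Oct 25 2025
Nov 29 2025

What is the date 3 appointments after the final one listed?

Feb 28 2026

Every date is a Saturday; gaps 28, 28, 35 days.
Each is the last Saturday of its month (at least one falls on the 29th or later, ruling out '4th Saturday').
December 2025 ends with Saturday Dec 27 2025.
January 2026 ends with Saturday Jan 31 2026.
Last Saturday of February 2026: Feb 28 2026.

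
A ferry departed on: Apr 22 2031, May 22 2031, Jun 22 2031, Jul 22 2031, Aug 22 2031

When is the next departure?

Sep 22 2031

Gaps: 30, 31, 30, 31 days — not constant. Every event is on the 22nd of the month.
Pattern: the 22nd of each month.
Next: September 2031 → Sep 22 2031.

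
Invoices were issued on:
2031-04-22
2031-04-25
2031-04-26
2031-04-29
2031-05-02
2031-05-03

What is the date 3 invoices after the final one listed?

Every event lands on a Tuesday or Friday or Saturday (gaps cycle 3, 1, 3, 3, 1).
So the schedule is: every Tuesday, Friday and Saturday.
The following Tuesday is 2031-05-06.
The following Friday is 2031-05-09.
Next Saturday: 2031-05-10.

2031-05-10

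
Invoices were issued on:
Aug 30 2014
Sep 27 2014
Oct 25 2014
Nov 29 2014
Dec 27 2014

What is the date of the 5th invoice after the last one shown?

Every date is a Saturday; gaps 28, 28, 35, 28 days.
Each is the last Saturday of its month (at least one falls on the 29th or later, ruling out '4th Saturday').
Last Saturday of January 2015: Jan 31 2015.
Last Saturday of February 2015: Feb 28 2015.
Last Saturday of March 2015: Mar 28 2015.
Last Saturday of April 2015: Apr 25 2015.
Last Saturday of May 2015: May 30 2015.

May 30 2015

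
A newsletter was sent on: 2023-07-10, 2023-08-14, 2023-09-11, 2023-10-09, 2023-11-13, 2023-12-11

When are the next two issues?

2024-01-08, 2024-02-12

All dates are Mondays, 35, 28, 28, 35, 28 days apart.
Specifically, the 2nd Monday of each month.
January 2024 — 2nd Monday is 2024-01-08.
February 2024 — 2nd Monday is 2024-02-12.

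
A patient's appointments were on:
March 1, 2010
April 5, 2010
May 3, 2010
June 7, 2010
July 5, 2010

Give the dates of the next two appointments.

All dates are Mondays, 35, 28, 35, 28 days apart.
Specifically, the 1st Monday of each month.
August 2010 — 1st Monday is August 2, 2010.
1st Monday of September 2010: September 6, 2010.

August 2, 2010; September 6, 2010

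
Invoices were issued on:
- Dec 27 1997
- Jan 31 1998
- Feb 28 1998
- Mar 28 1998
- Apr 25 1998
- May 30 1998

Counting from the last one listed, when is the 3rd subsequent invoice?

All Saturdays; the gaps (35, 28, 28, 28, 35) vary with month length.
This is the last Saturday of each month.
June 1998 ends with Saturday Jun 27 1998.
Last Saturday of July 1998: Jul 25 1998.
Last Saturday of August 1998: Aug 29 1998.

Aug 29 1998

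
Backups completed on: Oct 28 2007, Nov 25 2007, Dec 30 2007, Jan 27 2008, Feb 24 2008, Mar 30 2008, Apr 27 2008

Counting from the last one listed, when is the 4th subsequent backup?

Every date is a Sunday; gaps 28, 35, 28, 28, 35, 28 days.
Each is the last Sunday of its month (at least one falls on the 29th or later, ruling out '4th Sunday').
Last Sunday of May 2008: May 25 2008.
June 2008 ends with Sunday Jun 29 2008.
July 2008 ends with Sunday Jul 27 2008.
August 2008 ends with Sunday Aug 31 2008.

Aug 31 2008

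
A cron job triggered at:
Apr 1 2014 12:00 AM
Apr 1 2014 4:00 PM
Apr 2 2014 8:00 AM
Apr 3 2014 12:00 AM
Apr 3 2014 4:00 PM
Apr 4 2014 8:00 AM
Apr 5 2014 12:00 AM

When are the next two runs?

Spacing: 16, 16, 16, 16, 16, 16 h — constant 16 h.
Apr 5 2014 12:00 AM + 16 h = Apr 5 2014 4:00 PM.
Apr 5 2014 4:00 PM + 16 h = Apr 6 2014 8:00 AM.

Apr 5 2014 4:00 PM, Apr 6 2014 8:00 AM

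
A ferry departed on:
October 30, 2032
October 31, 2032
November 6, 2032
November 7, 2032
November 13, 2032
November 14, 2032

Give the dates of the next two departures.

November 20, 2032; November 21, 2032

Gaps: 1, 6, 1, 6, 1 days — not constant, but cyclic with period 2.
The events fall on every Saturday and Sunday.
The following Saturday is November 20, 2032.
Next Sunday: November 21, 2032.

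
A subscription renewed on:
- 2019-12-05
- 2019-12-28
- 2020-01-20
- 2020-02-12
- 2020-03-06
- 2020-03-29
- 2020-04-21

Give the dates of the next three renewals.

Every event comes 23 days after the last (23, 23, 23, 23, 23, 23).
2020-04-21 + 23 days = 2020-05-14.
2020-05-14 + 23 days = 2020-06-06.
2020-06-06 + 23 days = 2020-06-29.

2020-05-14, 2020-06-06, 2020-06-29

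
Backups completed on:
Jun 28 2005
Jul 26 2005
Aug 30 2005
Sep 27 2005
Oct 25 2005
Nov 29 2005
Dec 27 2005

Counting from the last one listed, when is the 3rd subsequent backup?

Every date is a Tuesday; gaps 28, 35, 28, 28, 35, 28 days.
Each is the last Tuesday of its month (at least one falls on the 29th or later, ruling out '4th Tuesday').
January 2006 ends with Tuesday Jan 31 2006.
February 2006 ends with Tuesday Feb 28 2006.
Last Tuesday of March 2006: Mar 28 2006.

Mar 28 2006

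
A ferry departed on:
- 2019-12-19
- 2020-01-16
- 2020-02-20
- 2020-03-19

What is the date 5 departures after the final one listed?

All dates are Thursdays, 28, 35, 28 days apart.
Specifically, the 3rd Thursday of each month.
April 2020 — 3rd Thursday is 2020-04-16.
3rd Thursday of May 2020: 2020-05-21.
3rd Thursday of June 2020: 2020-06-18.
3rd Thursday of July 2020: 2020-07-16.
August 2020 — 3rd Thursday is 2020-08-20.

2020-08-20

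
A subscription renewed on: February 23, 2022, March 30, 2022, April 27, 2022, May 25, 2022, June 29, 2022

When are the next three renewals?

Every date is a Wednesday; gaps 35, 28, 28, 35 days.
Each is the last Wednesday of its month (at least one falls on the 29th or later, ruling out '4th Wednesday').
July 2022 ends with Wednesday July 27, 2022.
August 2022 ends with Wednesday August 31, 2022.
September 2022 ends with Wednesday September 28, 2022.

July 27, 2022; August 31, 2022; September 28, 2022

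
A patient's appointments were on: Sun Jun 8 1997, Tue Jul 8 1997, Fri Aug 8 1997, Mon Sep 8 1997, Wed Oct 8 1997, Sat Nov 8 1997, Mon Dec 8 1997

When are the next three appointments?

Each date is the 8th; the gaps (30, 31, 31, 30, 31, 30) track the month lengths.
The rule is the 8th of each month.
Next: January 1998 → Thu Jan 8 1998.
Next: February 1998 → Sun Feb 8 1998.
March 1998: Sun Mar 8 1998.

Thu Jan 8 1998, Sun Feb 8 1998, Sun Mar 8 1998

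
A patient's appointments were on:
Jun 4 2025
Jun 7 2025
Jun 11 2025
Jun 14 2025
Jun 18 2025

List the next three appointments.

Gaps: 3, 4, 3, 4 days — not constant, but cyclic with period 2.
The events fall on every Wednesday and Saturday.
Next Saturday: Jun 21 2025.
Next Wednesday: Jun 25 2025.
Next Saturday: Jun 28 2025.

Jun 21 2025, Jun 25 2025, Jun 28 2025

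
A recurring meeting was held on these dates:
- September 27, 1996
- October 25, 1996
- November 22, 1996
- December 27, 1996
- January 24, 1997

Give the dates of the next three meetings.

These are Fridays at 28- or 35-day spacing (28, 28, 35, 28).
The pattern: 4th Friday of the month.
February 1997 — 4th Friday is February 28, 1997.
March 1997 — 4th Friday is March 28, 1997.
April 1997 — 4th Friday is April 25, 1997.

February 28, 1997; March 28, 1997; April 25, 1997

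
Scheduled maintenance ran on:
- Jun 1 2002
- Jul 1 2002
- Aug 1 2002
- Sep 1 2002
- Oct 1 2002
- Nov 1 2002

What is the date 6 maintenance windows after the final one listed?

Gaps: 30, 31, 31, 30, 31 days — not constant. Every event is on the 1st of the month.
Pattern: the 1st of each month.
December 2002: Dec 1 2002.
January 2003: Jan 1 2003.
Next: February 2003 → Feb 1 2003.
Next: March 2003 → Mar 1 2003.
Next: April 2003 → Apr 1 2003.
May 2003: May 1 2003.

May 1 2003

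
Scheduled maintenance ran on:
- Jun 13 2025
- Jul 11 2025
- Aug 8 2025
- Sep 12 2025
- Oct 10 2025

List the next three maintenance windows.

Nov 14 2025, Dec 12 2025, Jan 9 2026

These are Fridays at 28- or 35-day spacing (28, 28, 35, 28).
The pattern: 2nd Friday of the month.
November 2025 — 2nd Friday is Nov 14 2025.
December 2025 — 2nd Friday is Dec 12 2025.
January 2026 — 2nd Friday is Jan 9 2026.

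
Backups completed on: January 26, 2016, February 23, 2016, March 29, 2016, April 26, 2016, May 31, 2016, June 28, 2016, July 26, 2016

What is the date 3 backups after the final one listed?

All Tuesdays; the gaps (28, 35, 28, 35, 28, 28) vary with month length.
This is the last Tuesday of each month.
Last Tuesday of August 2016: August 30, 2016.
Last Tuesday of September 2016: September 27, 2016.
Last Tuesday of October 2016: October 25, 2016.

October 25, 2016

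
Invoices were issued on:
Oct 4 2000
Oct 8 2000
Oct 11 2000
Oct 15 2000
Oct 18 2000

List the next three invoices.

Oct 22 2000, Oct 25 2000, Oct 29 2000

The gap pattern 4, 3, 4, 3 repeats every 2 events.
These are the Wednesdays and Sundays of each week.
The following Sunday is Oct 22 2000.
Next Wednesday: Oct 25 2000.
The following Sunday is Oct 29 2000.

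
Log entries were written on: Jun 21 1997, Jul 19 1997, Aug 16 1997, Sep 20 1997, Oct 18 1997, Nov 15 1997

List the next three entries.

Dec 20 1997, Jan 17 1998, Feb 21 1998

These are Saturdays at 28- or 35-day spacing (28, 28, 35, 28, 28).
The pattern: 3rd Saturday of the month.
December 1997 — 3rd Saturday is Dec 20 1997.
January 1998 — 3rd Saturday is Jan 17 1998.
3rd Saturday of February 1998: Feb 21 1998.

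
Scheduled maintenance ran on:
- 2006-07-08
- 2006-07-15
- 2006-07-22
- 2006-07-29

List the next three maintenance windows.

2006-08-05, 2006-08-12, 2006-08-19

Gaps between consecutive events: 7, 7, 7 days — a constant 7-day interval.
2006-07-29 + 7 days = 2006-08-05.
2006-08-05 + 7 days = 2006-08-12.
2006-08-12 + 7 days = 2006-08-19.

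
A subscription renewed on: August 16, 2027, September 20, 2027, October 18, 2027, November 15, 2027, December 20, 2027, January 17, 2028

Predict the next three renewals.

These are Mondays at 28- or 35-day spacing (35, 28, 28, 35, 28).
The pattern: 3rd Monday of the month.
3rd Monday of February 2028: February 21, 2028.
March 2028 — 3rd Monday is March 20, 2028.
3rd Monday of April 2028: April 17, 2028.

February 21, 2028; March 20, 2028; April 17, 2028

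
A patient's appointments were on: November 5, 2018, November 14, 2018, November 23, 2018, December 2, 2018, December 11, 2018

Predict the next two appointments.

December 20, 2018; December 29, 2018

Gaps between consecutive events: 9, 9, 9, 9 days — a constant 9-day interval.
December 11, 2018 + 9 days = December 20, 2018.
December 20, 2018 + 9 days = December 29, 2018.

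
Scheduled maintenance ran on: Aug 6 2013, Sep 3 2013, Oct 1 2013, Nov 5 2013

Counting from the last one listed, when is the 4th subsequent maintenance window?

Gaps: 28, 28, 35 days — a mix of 28 and 35. Every date is a Tuesday.
Each is the 1st Tuesday of its month.
1st Tuesday of December 2013: Dec 3 2013.
January 2014 — 1st Tuesday is Jan 7 2014.
1st Tuesday of February 2014: Feb 4 2014.
March 2014 — 1st Tuesday is Mar 4 2014.

Mar 4 2014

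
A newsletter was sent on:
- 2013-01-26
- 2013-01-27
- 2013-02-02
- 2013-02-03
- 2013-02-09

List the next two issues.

2013-02-10, 2013-02-16

Every event lands on a Saturday or Sunday (gaps cycle 1, 6, 1, 6).
So the schedule is: every Saturday and Sunday.
Next Sunday: 2013-02-10.
The following Saturday is 2013-02-16.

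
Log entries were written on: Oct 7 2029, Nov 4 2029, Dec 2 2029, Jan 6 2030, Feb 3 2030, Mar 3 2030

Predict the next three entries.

All dates are Sundays, 28, 28, 35, 28, 28 days apart.
Specifically, the 1st Sunday of each month.
1st Sunday of April 2030: Apr 7 2030.
1st Sunday of May 2030: May 5 2030.
1st Sunday of June 2030: Jun 2 2030.

Apr 7 2030, May 5 2030, Jun 2 2030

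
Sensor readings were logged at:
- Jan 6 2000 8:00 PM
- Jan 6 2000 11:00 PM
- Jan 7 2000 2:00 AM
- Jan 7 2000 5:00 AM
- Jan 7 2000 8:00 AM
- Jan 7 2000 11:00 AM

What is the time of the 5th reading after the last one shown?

Jan 8 2000 2:00 AM

Spacing: 3, 3, 3, 3, 3 h — constant 3 h.
Jan 7 2000 11:00 AM + 3 h = Jan 7 2000 2:00 PM.
Jan 7 2000 2:00 PM + 3 h = Jan 7 2000 5:00 PM.
Jan 7 2000 5:00 PM + 3 h = Jan 7 2000 8:00 PM.
Jan 7 2000 8:00 PM + 3 h = Jan 7 2000 11:00 PM.
Jan 7 2000 11:00 PM + 3 h = Jan 8 2000 2:00 AM.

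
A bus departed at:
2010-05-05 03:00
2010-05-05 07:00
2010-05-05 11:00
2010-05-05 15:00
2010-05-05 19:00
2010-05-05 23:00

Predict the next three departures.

Gaps: 4, 4, 4, 4, 4 hours — each event is 4 hours after the previous one.
2010-05-05 23:00 + 4 h = 2010-05-06 03:00.
2010-05-06 03:00 + 4 h = 2010-05-06 07:00.
2010-05-06 07:00 + 4 h = 2010-05-06 11:00.

2010-05-06 03:00, 2010-05-06 07:00, 2010-05-06 11:00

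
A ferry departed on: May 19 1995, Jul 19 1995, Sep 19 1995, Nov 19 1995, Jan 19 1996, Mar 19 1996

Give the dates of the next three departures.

The day-of-month is always 19 (61, 62, 61, 61, 60 days between events).
So this recurs on the 19th of every 2 months.
Next: May 1996 → May 19 1996.
Next: July 1996 → Jul 19 1996.
September 1996: Sep 19 1996.

May 19 1996, Jul 19 1996, Sep 19 1996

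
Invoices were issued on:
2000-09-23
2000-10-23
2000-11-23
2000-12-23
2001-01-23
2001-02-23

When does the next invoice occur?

Each date is the 23rd; the gaps (30, 31, 30, 31, 31) track the month lengths.
The rule is the 23rd of each month.
March 2001: 2001-03-23.

2001-03-23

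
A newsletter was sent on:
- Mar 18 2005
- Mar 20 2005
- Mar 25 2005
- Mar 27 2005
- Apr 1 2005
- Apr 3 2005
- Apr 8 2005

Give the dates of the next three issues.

Gaps: 2, 5, 2, 5, 2, 5 days — not constant, but cyclic with period 2.
The events fall on every Friday and Sunday.
Next Sunday: Apr 10 2005.
Next Friday: Apr 15 2005.
Next Sunday: Apr 17 2005.

Apr 10 2005, Apr 15 2005, Apr 17 2005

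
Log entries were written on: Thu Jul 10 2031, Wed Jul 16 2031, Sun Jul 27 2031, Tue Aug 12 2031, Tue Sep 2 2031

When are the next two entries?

Sun Sep 28 2031, Wed Oct 29 2031

The spacing grows by 5 each time: 6, 11, 16, 21 days.
Next gap: 26 days. Tue Sep 2 2031 + 26 days = Sun Sep 28 2031.
Next gap: 31 days. Sun Sep 28 2031 + 31 days = Wed Oct 29 2031.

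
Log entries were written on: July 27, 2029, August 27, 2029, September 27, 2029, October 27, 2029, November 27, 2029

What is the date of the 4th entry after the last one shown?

Gaps: 31, 31, 30, 31 days — not constant. Every event is on the 27th of the month.
Pattern: the 27th of each month.
December 2029: December 27, 2029.
Next: January 2030 → January 27, 2030.
Next: February 2030 → February 27, 2030.
March 2030: March 27, 2030.

March 27, 2030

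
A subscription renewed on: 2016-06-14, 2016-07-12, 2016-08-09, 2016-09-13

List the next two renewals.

These are Tuesdays at 28- or 35-day spacing (28, 28, 35).
The pattern: 2nd Tuesday of the month.
2nd Tuesday of October 2016: 2016-10-11.
November 2016 — 2nd Tuesday is 2016-11-08.

2016-10-11, 2016-11-08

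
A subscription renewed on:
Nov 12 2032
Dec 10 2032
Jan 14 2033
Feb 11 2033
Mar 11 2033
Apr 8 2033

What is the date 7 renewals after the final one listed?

These are Fridays at 28- or 35-day spacing (28, 35, 28, 28, 28).
The pattern: 2nd Friday of the month.
2nd Friday of May 2033: May 13 2033.
June 2033 — 2nd Friday is Jun 10 2033.
2nd Friday of July 2033: Jul 8 2033.
August 2033 — 2nd Friday is Aug 12 2033.
September 2033 — 2nd Friday is Sep 9 2033.
2nd Friday of October 2033: Oct 14 2033.
2nd Friday of November 2033: Nov 11 2033.

Nov 11 2033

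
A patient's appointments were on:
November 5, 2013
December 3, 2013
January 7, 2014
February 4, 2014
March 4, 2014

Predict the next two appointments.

All dates are Tuesdays, 28, 35, 28, 28 days apart.
Specifically, the 1st Tuesday of each month.
1st Tuesday of April 2014: April 1, 2014.
1st Tuesday of May 2014: May 6, 2014.

April 1, 2014; May 6, 2014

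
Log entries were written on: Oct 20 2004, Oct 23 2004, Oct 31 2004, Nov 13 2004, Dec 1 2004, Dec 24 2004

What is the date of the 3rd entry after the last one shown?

Intervals are 3, 8, 13, 18, 23 days — an arithmetic progression with common difference 5.
Next gap: 28 days. Dec 24 2004 + 28 days = Jan 21 2005.
Next gap: 33 days. Jan 21 2005 + 33 days = Feb 23 2005.
Next gap: 38 days. Feb 23 2005 + 38 days = Apr 2 2005.

Apr 2 2005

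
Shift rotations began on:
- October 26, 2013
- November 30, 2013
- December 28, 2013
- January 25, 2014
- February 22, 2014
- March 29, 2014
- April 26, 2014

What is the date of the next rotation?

All Saturdays; the gaps (35, 28, 28, 28, 35, 28) vary with month length.
This is the last Saturday of each month.
May 2014 ends with Saturday May 31, 2014.

May 31, 2014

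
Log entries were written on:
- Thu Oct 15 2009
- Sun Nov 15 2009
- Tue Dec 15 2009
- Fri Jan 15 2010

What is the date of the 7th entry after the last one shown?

Each date is the 15th; the gaps (31, 30, 31) track the month lengths.
The rule is the 15th of each month.
February 2010: Mon Feb 15 2010.
March 2010: Mon Mar 15 2010.
Next: April 2010 → Thu Apr 15 2010.
Next: May 2010 → Sat May 15 2010.
June 2010: Tue Jun 15 2010.
Next: July 2010 → Thu Jul 15 2010.
Next: August 2010 → Sun Aug 15 2010.

Sun Aug 15 2010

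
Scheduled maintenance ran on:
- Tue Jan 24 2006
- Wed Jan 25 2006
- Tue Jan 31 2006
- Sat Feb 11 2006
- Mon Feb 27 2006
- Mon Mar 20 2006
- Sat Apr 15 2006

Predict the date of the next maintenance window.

Tue May 16 2006

Intervals are 1, 6, 11, 16, 21, 26 days — an arithmetic progression with common difference 5.
Next gap: 31 days. Sat Apr 15 2006 + 31 days = Tue May 16 2006.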